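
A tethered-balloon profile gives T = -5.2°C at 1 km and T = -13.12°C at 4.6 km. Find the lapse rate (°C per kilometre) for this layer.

2.2°C/km

Γ = −ΔT/Δz = (-5.2 − (-13.12)) / (4600 − 1000) m
  = 7.92°C / 3.6 km = 2.2°C/km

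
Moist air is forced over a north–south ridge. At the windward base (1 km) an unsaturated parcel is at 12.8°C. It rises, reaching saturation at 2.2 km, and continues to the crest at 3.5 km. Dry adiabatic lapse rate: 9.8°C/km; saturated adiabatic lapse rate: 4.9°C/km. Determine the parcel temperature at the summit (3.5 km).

1000–2200 m, dry: Δz = 1.2 km ⇒ ΔT = -11.76°C; T = 1.04°C
2200–3500 m, saturated: Δz = 1.3 km ⇒ ΔT = -6.37°C; T = -5.33°C

-5.33°C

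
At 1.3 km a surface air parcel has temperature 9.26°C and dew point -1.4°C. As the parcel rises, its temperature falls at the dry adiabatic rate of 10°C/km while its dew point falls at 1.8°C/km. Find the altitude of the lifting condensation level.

T and T_d converge at 10 − 1.8 = 8.2°C per km
Height above start = (9.26 − (-1.4)) / 8.2 = 1.3 km
LCL altitude = 1300 m + 1300 m = 2600 m

2.6 km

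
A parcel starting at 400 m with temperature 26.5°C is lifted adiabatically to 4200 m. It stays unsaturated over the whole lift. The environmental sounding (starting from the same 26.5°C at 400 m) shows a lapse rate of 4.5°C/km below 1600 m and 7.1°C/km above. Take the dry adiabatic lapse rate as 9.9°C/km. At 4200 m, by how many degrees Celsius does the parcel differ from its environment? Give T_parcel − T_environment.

Parcel:
  From 400 m to 4200 m (dry): cools by 9.9 × 3.8 = 37.62°C, giving -11.12°C.
Environment:
  From 400 m to 1600 m (environment, lower layer): cools by 4.5 × 1.2 = 5.4°C, giving 21.1°C.
  From 1600 m to 4200 m (environment, upper layer): cools by 7.1 × 2.6 = 18.46°C, giving 2.64°C.
T_parcel − T_env = -11.12 − 2.64 = -13.76°C

-13.76°C (parcel cooler than environment)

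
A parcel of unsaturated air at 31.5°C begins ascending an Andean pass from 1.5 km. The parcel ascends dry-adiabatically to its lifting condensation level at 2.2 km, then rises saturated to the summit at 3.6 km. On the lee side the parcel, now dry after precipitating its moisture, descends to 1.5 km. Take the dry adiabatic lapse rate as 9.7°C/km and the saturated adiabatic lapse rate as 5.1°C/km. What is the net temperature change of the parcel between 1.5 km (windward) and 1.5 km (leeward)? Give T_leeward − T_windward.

1500 → 2200 m (dry, 9.7°C/km): ΔT = -9.7 × 0.7 = -6.79°C → T = 24.71°C
2200 → 3600 m (saturated, 5.1°C/km): ΔT = -5.1 × 1.4 = -7.14°C → T = 17.57°C
3600 → 1500 m (dry descent, 9.7°C/km): ΔT = +9.7 × 2.1 = +20.37°C → T = 37.94°C
Net change vs windward start: 37.94 − 31.5 = +6.44°C

+6.44°C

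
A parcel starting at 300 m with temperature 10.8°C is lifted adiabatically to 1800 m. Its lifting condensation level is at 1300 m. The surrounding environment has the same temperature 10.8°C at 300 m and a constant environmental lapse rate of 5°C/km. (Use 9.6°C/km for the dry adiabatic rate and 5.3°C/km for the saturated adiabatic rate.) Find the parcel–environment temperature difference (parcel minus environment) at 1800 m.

-4.75°C (parcel cooler than environment)

Parcel:
  300 → 1300 m (dry, 9.6°C/km): ΔT = -9.6 × 1 = -9.6°C → T = 1.2°C
  1300 → 1800 m (saturated, 5.3°C/km): ΔT = -5.3 × 0.5 = -2.65°C → T = -1.45°C
Environment:
  300 → 1800 m (environment, 5°C/km): ΔT = -5 × 1.5 = -7.5°C → T = 3.3°C
T_parcel − T_env = -1.45 − 3.3 = -4.75°C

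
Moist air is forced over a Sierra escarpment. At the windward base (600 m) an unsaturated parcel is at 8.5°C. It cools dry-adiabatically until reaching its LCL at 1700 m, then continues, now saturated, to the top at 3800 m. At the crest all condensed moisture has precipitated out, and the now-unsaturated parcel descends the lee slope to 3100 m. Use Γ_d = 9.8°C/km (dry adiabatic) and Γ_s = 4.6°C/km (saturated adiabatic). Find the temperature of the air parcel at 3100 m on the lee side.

From 600 m to 1700 m (dry): cools by 9.8 × 1.1 = 10.78°C, giving -2.28°C.
From 1700 m to 3800 m (saturated): cools by 4.6 × 2.1 = 9.66°C, giving -11.94°C.
From 3800 m to 3100 m (dry descent): warms by 9.8 × 0.7 = 6.86°C, giving -5.08°C.

-5.08°C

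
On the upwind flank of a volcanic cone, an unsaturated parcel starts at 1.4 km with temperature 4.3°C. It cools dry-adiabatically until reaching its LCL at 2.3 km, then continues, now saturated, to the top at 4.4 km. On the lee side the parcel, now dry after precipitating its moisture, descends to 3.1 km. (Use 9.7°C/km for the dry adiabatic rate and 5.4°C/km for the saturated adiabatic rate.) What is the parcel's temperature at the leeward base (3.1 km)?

-3.16°C

1400 → 2300 m (dry, 9.7°C/km): ΔT = -9.7 × 0.9 = -8.73°C → T = -4.43°C
2300 → 4400 m (saturated, 5.4°C/km): ΔT = -5.4 × 2.1 = -11.34°C → T = -15.77°C
4400 → 3100 m (dry descent, 9.7°C/km): ΔT = +9.7 × 1.3 = +12.61°C → T = -3.16°C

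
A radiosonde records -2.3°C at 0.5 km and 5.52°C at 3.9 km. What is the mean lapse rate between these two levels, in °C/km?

Γ = −ΔT/Δz = (-2.3 − 5.52) / (3900 − 500) m
  = -7.82°C / 3.4 km = -2.3°C/km

-2.3°C/km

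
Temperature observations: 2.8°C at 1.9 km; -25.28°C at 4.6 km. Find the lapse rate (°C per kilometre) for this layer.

10.4°C/km

Γ = −ΔT/Δz = (2.8 − (-25.28)) / (4600 − 1900) m
  = 28.08°C / 2.7 km = 10.4°C/km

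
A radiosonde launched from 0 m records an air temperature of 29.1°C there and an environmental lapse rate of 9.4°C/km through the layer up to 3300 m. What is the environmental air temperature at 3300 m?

0 → 3300 m (environmental, 9.4°C/km): ΔT = -9.4 × 3.3 = -31.02°C → T = -1.92°C

-1.92°C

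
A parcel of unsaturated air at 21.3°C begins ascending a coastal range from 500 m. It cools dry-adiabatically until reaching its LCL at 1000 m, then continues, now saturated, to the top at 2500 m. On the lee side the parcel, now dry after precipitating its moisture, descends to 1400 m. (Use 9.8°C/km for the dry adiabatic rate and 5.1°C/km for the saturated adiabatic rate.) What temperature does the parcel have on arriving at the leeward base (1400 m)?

19.53°C

From 500 m to 1000 m (dry): cools by 9.8 × 0.5 = 4.9°C, giving 16.4°C.
From 1000 m to 2500 m (saturated): cools by 5.1 × 1.5 = 7.65°C, giving 8.75°C.
From 2500 m to 1400 m (dry descent): warms by 9.8 × 1.1 = 10.78°C, giving 19.53°C.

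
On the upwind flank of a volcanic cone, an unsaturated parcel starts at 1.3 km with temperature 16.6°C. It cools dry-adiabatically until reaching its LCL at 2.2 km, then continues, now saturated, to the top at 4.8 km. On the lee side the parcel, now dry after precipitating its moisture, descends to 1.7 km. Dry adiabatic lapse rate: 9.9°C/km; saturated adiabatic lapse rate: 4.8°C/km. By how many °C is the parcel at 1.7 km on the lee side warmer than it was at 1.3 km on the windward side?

+9.3°C

1300 → 2200 m (dry, 9.9°C/km): ΔT = -9.9 × 0.9 = -8.91°C → T = 7.69°C
2200 → 4800 m (saturated, 4.8°C/km): ΔT = -4.8 × 2.6 = -12.48°C → T = -4.79°C
4800 → 1700 m (dry descent, 9.9°C/km): ΔT = +9.9 × 3.1 = +30.69°C → T = 25.9°C
Net change vs windward start: 25.9 − 16.6 = +9.3°C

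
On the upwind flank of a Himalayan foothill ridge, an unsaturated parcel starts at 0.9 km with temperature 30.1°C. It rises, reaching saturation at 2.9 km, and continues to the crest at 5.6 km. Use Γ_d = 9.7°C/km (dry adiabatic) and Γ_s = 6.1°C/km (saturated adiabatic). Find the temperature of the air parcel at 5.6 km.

-5.77°C

Dry to 2900 m: -9.7 × 2 km = -19.4°C, so T = 10.7°C.
Saturated to 5600 m: -6.1 × 2.7 km = -16.47°C, so T = -5.77°C.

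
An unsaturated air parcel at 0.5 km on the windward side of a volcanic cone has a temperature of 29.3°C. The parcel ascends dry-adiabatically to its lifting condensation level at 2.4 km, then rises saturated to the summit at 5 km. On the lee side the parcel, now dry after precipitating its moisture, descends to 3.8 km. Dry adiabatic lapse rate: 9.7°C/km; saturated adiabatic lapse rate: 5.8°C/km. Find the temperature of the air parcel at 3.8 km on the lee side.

7.43°C

Dry to 2400 m: -9.7 × 1.9 km = -18.43°C, so T = 10.87°C.
Saturated to 5000 m: -5.8 × 2.6 km = -15.08°C, so T = -4.21°C.
Dry descent to 3800 m: +9.7 × 1.2 km = +11.64°C, so T = 7.43°C.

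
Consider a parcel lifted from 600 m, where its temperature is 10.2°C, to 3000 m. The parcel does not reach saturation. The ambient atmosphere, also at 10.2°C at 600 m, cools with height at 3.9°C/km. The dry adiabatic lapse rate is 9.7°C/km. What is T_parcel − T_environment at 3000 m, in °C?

-13.92°C (parcel cooler than environment)

Parcel:
  600–3000 m, dry: Δz = 2.4 km ⇒ ΔT = -23.28°C; T = -13.08°C
Environment:
  600–3000 m, environment: Δz = 2.4 km ⇒ ΔT = -9.36°C; T = 0.84°C
T_parcel − T_env = -13.08 − 0.84 = -13.92°C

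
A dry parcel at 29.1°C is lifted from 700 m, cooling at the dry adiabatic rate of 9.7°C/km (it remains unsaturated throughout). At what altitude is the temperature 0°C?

3700 m

Height above start = (29.1 − 0) / 9.7 = 3 km
Altitude = 700 m + 3000 m = 3700 m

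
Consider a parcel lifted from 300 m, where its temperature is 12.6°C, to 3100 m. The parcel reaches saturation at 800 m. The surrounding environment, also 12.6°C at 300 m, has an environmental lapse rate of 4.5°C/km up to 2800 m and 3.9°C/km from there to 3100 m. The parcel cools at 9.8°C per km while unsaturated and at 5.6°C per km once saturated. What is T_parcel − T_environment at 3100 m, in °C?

Parcel:
  Dry to 800 m: -9.8 × 0.5 km = -4.9°C, so T = 7.7°C.
  Saturated to 3100 m: -5.6 × 2.3 km = -12.88°C, so T = -5.18°C.
Environment:
  Environment, lower layer to 2800 m: -4.5 × 2.5 km = -11.25°C, so T = 1.35°C.
  Environment, upper layer to 3100 m: -3.9 × 0.3 km = -1.17°C, so T = 0.18°C.
T_parcel − T_env = -5.18 − 0.18 = -5.36°C

-5.36°C (parcel cooler than environment)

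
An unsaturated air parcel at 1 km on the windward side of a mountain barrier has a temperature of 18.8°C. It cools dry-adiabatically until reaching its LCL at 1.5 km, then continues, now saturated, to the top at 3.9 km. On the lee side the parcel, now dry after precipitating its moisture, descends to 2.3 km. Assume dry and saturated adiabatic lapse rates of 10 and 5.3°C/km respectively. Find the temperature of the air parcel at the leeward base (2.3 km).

17.08°C

1000–1500 m, dry: Δz = 0.5 km ⇒ ΔT = -5°C; T = 13.8°C
1500–3900 m, saturated: Δz = 2.4 km ⇒ ΔT = -12.72°C; T = 1.08°C
3900–2300 m, dry descent: Δz = 1.6 km ⇒ ΔT = +16°C; T = 17.08°C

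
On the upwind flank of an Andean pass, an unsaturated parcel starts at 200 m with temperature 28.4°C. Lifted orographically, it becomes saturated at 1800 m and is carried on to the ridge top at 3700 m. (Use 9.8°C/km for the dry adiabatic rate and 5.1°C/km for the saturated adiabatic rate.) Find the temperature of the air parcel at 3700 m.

Dry to 1800 m: -9.8 × 1.6 km = -15.68°C, so T = 12.72°C.
Saturated to 3700 m: -5.1 × 1.9 km = -9.69°C, so T = 3.03°C.

3.03°C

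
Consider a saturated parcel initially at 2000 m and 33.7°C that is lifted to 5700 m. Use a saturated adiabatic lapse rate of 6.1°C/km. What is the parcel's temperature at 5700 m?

Saturated adiabatic to 5700 m: -6.1 × 3.7 km = -22.57°C, so T = 11.13°C.

11.13°C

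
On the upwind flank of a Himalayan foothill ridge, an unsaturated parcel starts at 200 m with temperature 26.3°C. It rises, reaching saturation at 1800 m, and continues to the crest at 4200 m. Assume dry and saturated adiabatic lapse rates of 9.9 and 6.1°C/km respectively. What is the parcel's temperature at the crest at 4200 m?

-4.18°C

200 → 1800 m (dry, 9.9°C/km): ΔT = -9.9 × 1.6 = -15.84°C → T = 10.46°C
1800 → 4200 m (saturated, 6.1°C/km): ΔT = -6.1 × 2.4 = -14.64°C → T = -4.18°C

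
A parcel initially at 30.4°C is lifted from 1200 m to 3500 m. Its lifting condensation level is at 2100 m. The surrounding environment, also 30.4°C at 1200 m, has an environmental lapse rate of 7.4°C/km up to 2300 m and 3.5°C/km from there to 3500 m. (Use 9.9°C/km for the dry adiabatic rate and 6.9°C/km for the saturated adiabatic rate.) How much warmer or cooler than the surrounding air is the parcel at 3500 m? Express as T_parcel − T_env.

-6.23°C (parcel cooler than environment)

Parcel:
  1200–2100 m, dry: Δz = 0.9 km ⇒ ΔT = -8.91°C; T = 21.49°C
  2100–3500 m, saturated: Δz = 1.4 km ⇒ ΔT = -9.66°C; T = 11.83°C
Environment:
  1200–2300 m, environment, lower layer: Δz = 1.1 km ⇒ ΔT = -8.14°C; T = 22.26°C
  2300–3500 m, environment, upper layer: Δz = 1.2 km ⇒ ΔT = -4.2°C; T = 18.06°C
T_parcel − T_env = 11.83 − 18.06 = -6.23°C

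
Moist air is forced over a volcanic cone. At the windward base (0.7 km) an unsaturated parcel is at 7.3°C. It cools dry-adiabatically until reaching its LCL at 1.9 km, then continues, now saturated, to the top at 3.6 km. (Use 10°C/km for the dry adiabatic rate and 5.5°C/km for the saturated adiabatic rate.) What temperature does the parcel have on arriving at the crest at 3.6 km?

-14.05°C

From 700 m to 1900 m (dry): cools by 10 × 1.2 = 12°C, giving -4.7°C.
From 1900 m to 3600 m (saturated): cools by 5.5 × 1.7 = 9.35°C, giving -14.05°C.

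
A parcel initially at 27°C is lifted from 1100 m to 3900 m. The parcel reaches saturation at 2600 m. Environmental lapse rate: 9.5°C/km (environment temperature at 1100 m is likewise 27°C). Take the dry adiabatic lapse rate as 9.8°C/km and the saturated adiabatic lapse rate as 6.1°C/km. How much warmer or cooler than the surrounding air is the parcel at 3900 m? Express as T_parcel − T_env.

+3.97°C (parcel warmer than environment)

Parcel:
  Dry to 2600 m: -9.8 × 1.5 km = -14.7°C, so T = 12.3°C.
  Saturated to 3900 m: -6.1 × 1.3 km = -7.93°C, so T = 4.37°C.
Environment:
  Environment to 3900 m: -9.5 × 2.8 km = -26.6°C, so T = 0.4°C.
T_parcel − T_env = 4.37 − 0.4 = +3.97°C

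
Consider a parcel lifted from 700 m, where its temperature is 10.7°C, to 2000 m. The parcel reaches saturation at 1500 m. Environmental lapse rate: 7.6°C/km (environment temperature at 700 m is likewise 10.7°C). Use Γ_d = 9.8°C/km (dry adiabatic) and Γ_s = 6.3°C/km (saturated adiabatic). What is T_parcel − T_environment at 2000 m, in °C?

-1.11°C (parcel cooler than environment)

Parcel:
  700 → 1500 m (dry, 9.8°C/km): ΔT = -9.8 × 0.8 = -7.84°C → T = 2.86°C
  1500 → 2000 m (saturated, 6.3°C/km): ΔT = -6.3 × 0.5 = -3.15°C → T = -0.29°C
Environment:
  700 → 2000 m (environment, 7.6°C/km): ΔT = -7.6 × 1.3 = -9.88°C → T = 0.82°C
T_parcel − T_env = -0.29 − 0.82 = -1.11°C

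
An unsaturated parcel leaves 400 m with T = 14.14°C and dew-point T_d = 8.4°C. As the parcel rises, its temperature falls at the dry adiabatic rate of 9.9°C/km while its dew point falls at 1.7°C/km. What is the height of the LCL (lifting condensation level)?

1100 m

T and T_d converge at 9.9 − 1.7 = 8.2°C per km
Height above start = (14.14 − 8.4) / 8.2 = 0.7 km
LCL altitude = 400 m + 700 m = 1100 m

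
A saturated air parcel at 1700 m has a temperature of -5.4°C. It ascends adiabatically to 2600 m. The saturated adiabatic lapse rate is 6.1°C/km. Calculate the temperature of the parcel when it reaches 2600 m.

From 1700 m to 2600 m (saturated adiabatic): cools by 6.1 × 0.9 = 5.49°C, giving -10.89°C.

-10.89°C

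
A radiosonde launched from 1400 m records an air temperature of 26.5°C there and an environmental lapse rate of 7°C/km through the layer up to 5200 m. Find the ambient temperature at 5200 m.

-0.1°C

1400 → 5200 m (environmental, 7°C/km): ΔT = -7 × 3.8 = -26.6°C → T = -0.1°C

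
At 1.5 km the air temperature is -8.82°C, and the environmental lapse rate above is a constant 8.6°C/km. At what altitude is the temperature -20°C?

2.8 km

Height above start = (-8.82 − (-20)) / 8.6 = 1.3 km
Altitude = 1500 m + 1300 m = 2800 m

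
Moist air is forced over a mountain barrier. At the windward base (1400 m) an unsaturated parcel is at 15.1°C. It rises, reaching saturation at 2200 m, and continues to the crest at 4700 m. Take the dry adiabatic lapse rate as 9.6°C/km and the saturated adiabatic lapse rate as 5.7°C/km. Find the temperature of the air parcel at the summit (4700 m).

1400–2200 m, dry: Δz = 0.8 km ⇒ ΔT = -7.68°C; T = 7.42°C
2200–4700 m, saturated: Δz = 2.5 km ⇒ ΔT = -14.25°C; T = -6.83°C

-6.83°C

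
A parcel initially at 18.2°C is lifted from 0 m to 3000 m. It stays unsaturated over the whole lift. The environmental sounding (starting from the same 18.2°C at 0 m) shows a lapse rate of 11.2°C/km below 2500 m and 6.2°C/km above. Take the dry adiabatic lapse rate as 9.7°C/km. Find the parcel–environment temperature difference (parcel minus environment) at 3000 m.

Parcel:
  0–3000 m, dry: Δz = 3 km ⇒ ΔT = -29.1°C; T = -10.9°C
Environment:
  0–2500 m, environment, lower layer: Δz = 2.5 km ⇒ ΔT = -28°C; T = -9.8°C
  2500–3000 m, environment, upper layer: Δz = 0.5 km ⇒ ΔT = -3.1°C; T = -12.9°C
T_parcel − T_env = -10.9 − (-12.9) = +2°C

+2°C (parcel warmer than environment)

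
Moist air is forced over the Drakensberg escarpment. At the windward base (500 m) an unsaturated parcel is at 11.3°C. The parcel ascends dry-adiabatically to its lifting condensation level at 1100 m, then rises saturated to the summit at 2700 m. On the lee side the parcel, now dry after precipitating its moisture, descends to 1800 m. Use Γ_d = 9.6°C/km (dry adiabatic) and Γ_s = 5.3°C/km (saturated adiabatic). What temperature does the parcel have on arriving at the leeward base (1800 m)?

5.7°C

500 → 1100 m (dry, 9.6°C/km): ΔT = -9.6 × 0.6 = -5.76°C → T = 5.54°C
1100 → 2700 m (saturated, 5.3°C/km): ΔT = -5.3 × 1.6 = -8.48°C → T = -2.94°C
2700 → 1800 m (dry descent, 9.6°C/km): ΔT = +9.6 × 0.9 = +8.64°C → T = 5.7°C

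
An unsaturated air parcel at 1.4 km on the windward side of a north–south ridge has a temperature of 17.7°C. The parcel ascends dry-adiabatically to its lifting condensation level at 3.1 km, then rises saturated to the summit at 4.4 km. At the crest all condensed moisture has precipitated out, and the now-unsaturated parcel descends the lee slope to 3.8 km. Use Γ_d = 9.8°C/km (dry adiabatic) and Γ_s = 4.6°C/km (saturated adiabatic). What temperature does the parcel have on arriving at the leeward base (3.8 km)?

From 1400 m to 3100 m (dry): cools by 9.8 × 1.7 = 16.66°C, giving 1.04°C.
From 3100 m to 4400 m (saturated): cools by 4.6 × 1.3 = 5.98°C, giving -4.94°C.
From 4400 m to 3800 m (dry descent): warms by 9.8 × 0.6 = 5.88°C, giving 0.94°C.

0.94°C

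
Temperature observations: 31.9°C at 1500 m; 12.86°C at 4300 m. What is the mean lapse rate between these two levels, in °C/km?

6.8°C/km

Γ = −ΔT/Δz = (31.9 − 12.86) / (4300 − 1500) m
  = 19.04°C / 2.8 km = 6.8°C/km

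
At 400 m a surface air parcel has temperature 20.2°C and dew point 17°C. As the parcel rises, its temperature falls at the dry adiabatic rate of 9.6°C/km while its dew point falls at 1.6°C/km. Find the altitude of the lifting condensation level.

800 m

T and T_d converge at 9.6 − 1.6 = 8°C per km
Height above start = (20.2 − 17) / 8 = 0.4 km
LCL altitude = 400 m + 400 m = 800 m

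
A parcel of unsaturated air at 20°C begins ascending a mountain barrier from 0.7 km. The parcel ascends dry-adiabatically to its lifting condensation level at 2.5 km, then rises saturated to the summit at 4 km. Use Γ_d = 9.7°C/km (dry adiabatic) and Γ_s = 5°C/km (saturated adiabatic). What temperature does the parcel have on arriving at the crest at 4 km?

700 → 2500 m (dry, 9.7°C/km): ΔT = -9.7 × 1.8 = -17.46°C → T = 2.54°C
2500 → 4000 m (saturated, 5°C/km): ΔT = -5 × 1.5 = -7.5°C → T = -4.96°C

-4.96°C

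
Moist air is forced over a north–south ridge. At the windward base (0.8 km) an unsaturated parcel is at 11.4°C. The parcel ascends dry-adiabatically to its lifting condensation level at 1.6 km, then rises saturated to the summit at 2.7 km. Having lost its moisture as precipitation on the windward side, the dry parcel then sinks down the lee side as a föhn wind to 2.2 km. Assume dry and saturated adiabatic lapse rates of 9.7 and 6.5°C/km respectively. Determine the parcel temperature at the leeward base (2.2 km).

1.34°C

800–1600 m, dry: Δz = 0.8 km ⇒ ΔT = -7.76°C; T = 3.64°C
1600–2700 m, saturated: Δz = 1.1 km ⇒ ΔT = -7.15°C; T = -3.51°C
2700–2200 m, dry descent: Δz = 0.5 km ⇒ ΔT = +4.85°C; T = 1.34°C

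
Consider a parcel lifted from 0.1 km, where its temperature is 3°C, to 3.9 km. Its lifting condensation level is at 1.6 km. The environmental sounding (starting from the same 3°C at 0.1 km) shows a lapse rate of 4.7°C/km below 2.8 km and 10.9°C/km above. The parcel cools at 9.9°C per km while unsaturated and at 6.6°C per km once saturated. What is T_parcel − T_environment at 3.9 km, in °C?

Parcel:
  Dry to 1600 m: -9.9 × 1.5 km = -14.85°C, so T = -11.85°C.
  Saturated to 3900 m: -6.6 × 2.3 km = -15.18°C, so T = -27.03°C.
Environment:
  Environment, lower layer to 2800 m: -4.7 × 2.7 km = -12.69°C, so T = -9.69°C.
  Environment, upper layer to 3900 m: -10.9 × 1.1 km = -11.99°C, so T = -21.68°C.
T_parcel − T_env = -27.03 − (-21.68) = -5.35°C

-5.35°C (parcel cooler than environment)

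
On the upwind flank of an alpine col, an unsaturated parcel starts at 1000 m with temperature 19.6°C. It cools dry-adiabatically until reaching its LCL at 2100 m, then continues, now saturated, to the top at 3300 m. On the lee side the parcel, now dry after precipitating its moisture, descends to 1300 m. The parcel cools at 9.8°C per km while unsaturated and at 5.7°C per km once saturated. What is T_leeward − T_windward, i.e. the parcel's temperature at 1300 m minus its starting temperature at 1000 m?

1000–2100 m, dry: Δz = 1.1 km ⇒ ΔT = -10.78°C; T = 8.82°C
2100–3300 m, saturated: Δz = 1.2 km ⇒ ΔT = -6.84°C; T = 1.98°C
3300–1300 m, dry descent: Δz = 2 km ⇒ ΔT = +19.6°C; T = 21.58°C
Net change vs windward start: 21.58 − 19.6 = +1.98°C

+1.98°C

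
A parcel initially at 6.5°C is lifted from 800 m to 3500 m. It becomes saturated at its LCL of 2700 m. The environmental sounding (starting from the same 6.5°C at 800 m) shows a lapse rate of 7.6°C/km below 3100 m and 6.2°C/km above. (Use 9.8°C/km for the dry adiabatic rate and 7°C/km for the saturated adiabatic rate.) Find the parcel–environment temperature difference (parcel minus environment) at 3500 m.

-4.26°C (parcel cooler than environment)

Parcel:
  800–2700 m, dry: Δz = 1.9 km ⇒ ΔT = -18.62°C; T = -12.12°C
  2700–3500 m, saturated: Δz = 0.8 km ⇒ ΔT = -5.6°C; T = -17.72°C
Environment:
  800–3100 m, environment, lower layer: Δz = 2.3 km ⇒ ΔT = -17.48°C; T = -10.98°C
  3100–3500 m, environment, upper layer: Δz = 0.4 km ⇒ ΔT = -2.48°C; T = -13.46°C
T_parcel − T_env = -17.72 − (-13.46) = -4.26°C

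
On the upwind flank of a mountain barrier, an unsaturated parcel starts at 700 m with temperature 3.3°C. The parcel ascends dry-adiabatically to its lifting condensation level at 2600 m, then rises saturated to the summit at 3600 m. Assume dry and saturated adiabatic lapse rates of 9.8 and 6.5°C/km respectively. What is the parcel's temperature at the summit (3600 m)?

-21.82°C

700–2600 m, dry: Δz = 1.9 km ⇒ ΔT = -18.62°C; T = -15.32°C
2600–3600 m, saturated: Δz = 1 km ⇒ ΔT = -6.5°C; T = -21.82°C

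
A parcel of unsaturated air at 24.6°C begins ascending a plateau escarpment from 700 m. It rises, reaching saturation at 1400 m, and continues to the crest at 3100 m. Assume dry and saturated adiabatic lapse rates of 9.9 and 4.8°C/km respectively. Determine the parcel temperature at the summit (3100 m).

700 → 1400 m (dry, 9.9°C/km): ΔT = -9.9 × 0.7 = -6.93°C → T = 17.67°C
1400 → 3100 m (saturated, 4.8°C/km): ΔT = -4.8 × 1.7 = -8.16°C → T = 9.51°C

9.51°C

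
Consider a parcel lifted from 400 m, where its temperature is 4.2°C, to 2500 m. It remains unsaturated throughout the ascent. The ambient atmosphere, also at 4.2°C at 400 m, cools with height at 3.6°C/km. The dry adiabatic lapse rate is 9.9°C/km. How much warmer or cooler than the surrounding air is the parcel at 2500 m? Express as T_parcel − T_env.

Parcel:
  From 400 m to 2500 m (dry): cools by 9.9 × 2.1 = 20.79°C, giving -16.59°C.
Environment:
  From 400 m to 2500 m (environment): cools by 3.6 × 2.1 = 7.56°C, giving -3.36°C.
T_parcel − T_env = -16.59 − (-3.36) = -13.23°C

-13.23°C (parcel cooler than environment)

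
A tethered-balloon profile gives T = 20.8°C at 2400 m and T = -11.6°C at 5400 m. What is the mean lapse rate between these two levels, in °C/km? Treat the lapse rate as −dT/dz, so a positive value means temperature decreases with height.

10.8°C/km

Γ = −ΔT/Δz = (20.8 − (-11.6)) / (5400 − 2400) m
  = 32.4°C / 3 km = 10.8°C/km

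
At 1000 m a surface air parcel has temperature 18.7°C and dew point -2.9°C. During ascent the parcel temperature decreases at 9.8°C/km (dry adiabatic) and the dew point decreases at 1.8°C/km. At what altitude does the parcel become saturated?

T and T_d converge at 9.8 − 1.8 = 8°C per km
Height above start = (18.7 − (-2.9)) / 8 = 2.7 km
LCL altitude = 1000 m + 2700 m = 3700 m

3700 m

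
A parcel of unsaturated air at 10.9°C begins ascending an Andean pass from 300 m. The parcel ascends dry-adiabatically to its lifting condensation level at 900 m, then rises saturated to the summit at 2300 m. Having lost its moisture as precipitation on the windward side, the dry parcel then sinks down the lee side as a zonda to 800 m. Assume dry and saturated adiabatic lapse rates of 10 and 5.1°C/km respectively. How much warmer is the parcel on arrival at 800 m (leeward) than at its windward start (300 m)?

300 → 900 m (dry, 10°C/km): ΔT = -10 × 0.6 = -6°C → T = 4.9°C
900 → 2300 m (saturated, 5.1°C/km): ΔT = -5.1 × 1.4 = -7.14°C → T = -2.24°C
2300 → 800 m (dry descent, 10°C/km): ΔT = +10 × 1.5 = +15°C → T = 12.76°C
Net change vs windward start: 12.76 − 10.9 = +1.86°C

+1.86°C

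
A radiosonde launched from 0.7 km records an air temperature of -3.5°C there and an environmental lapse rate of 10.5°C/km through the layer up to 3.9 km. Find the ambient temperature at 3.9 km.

-37.1°C

Environmental to 3900 m: -10.5 × 3.2 km = -33.6°C, so T = -37.1°C.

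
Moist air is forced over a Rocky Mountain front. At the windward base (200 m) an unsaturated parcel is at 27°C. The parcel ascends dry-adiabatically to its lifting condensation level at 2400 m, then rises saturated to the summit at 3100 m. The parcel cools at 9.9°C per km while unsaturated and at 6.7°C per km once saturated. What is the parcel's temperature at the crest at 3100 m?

200–2400 m, dry: Δz = 2.2 km ⇒ ΔT = -21.78°C; T = 5.22°C
2400–3100 m, saturated: Δz = 0.7 km ⇒ ΔT = -4.69°C; T = 0.53°C

0.53°C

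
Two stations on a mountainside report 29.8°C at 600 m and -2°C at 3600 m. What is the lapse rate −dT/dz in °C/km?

10.6°C/km

Γ = −ΔT/Δz = (29.8 − (-2)) / (3600 − 600) m
  = 31.8°C / 3 km = 10.6°C/km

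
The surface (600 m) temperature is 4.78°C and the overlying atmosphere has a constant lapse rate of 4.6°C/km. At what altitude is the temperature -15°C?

4900 m

Height above start = (4.78 − (-15)) / 4.6 = 4.3 km
Altitude = 600 m + 4300 m = 4900 m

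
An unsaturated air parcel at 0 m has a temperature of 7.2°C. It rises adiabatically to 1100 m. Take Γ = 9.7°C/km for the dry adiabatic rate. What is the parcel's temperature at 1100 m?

0 → 1100 m (dry adiabatic, 9.7°C/km): ΔT = -9.7 × 1.1 = -10.67°C → T = -3.47°C

-3.47°C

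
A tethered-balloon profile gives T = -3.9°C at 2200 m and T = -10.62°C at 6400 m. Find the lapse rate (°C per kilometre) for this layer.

1.6°C/km

Γ = −ΔT/Δz = (-3.9 − (-10.62)) / (6400 − 2200) m
  = 6.72°C / 4.2 km = 1.6°C/km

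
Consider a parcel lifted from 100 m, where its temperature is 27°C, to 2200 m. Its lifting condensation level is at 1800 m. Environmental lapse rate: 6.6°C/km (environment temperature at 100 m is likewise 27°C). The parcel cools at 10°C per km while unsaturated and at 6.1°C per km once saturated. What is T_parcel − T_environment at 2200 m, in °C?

Parcel:
  From 100 m to 1800 m (dry): cools by 10 × 1.7 = 17°C, giving 10°C.
  From 1800 m to 2200 m (saturated): cools by 6.1 × 0.4 = 2.44°C, giving 7.56°C.
Environment:
  From 100 m to 2200 m (environment): cools by 6.6 × 2.1 = 13.86°C, giving 13.14°C.
T_parcel − T_env = 7.56 − 13.14 = -5.58°C

-5.58°C (parcel cooler than environment)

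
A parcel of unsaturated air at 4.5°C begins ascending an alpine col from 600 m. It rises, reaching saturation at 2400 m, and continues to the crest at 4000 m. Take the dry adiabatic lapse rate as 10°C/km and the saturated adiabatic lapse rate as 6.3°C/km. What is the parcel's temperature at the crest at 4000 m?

600 → 2400 m (dry, 10°C/km): ΔT = -10 × 1.8 = -18°C → T = -13.5°C
2400 → 4000 m (saturated, 6.3°C/km): ΔT = -6.3 × 1.6 = -10.08°C → T = -23.58°C

-23.58°C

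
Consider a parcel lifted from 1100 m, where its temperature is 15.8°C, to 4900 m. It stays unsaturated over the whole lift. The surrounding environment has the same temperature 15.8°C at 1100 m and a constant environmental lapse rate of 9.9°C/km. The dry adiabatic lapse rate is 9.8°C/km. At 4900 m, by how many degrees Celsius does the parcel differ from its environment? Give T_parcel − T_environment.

+0.38°C (parcel warmer than environment)

Parcel:
  1100–4900 m, dry: Δz = 3.8 km ⇒ ΔT = -37.24°C; T = -21.44°C
Environment:
  1100–4900 m, environment: Δz = 3.8 km ⇒ ΔT = -37.62°C; T = -21.82°C
T_parcel − T_env = -21.44 − (-21.82) = +0.38°C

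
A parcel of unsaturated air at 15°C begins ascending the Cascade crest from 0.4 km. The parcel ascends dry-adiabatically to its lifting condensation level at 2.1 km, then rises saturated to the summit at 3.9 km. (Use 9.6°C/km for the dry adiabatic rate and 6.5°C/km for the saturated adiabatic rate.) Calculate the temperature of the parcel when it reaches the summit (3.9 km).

-13.02°C

Dry to 2100 m: -9.6 × 1.7 km = -16.32°C, so T = -1.32°C.
Saturated to 3900 m: -6.5 × 1.8 km = -11.7°C, so T = -13.02°C.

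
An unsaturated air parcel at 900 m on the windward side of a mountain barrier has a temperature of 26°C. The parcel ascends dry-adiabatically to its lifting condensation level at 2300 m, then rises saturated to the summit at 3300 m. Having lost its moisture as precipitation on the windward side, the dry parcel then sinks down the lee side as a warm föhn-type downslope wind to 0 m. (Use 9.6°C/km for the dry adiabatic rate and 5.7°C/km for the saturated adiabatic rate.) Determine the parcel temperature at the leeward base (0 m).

38.54°C

Dry to 2300 m: -9.6 × 1.4 km = -13.44°C, so T = 12.56°C.
Saturated to 3300 m: -5.7 × 1 km = -5.7°C, so T = 6.86°C.
Dry descent to 0 m: +9.6 × 3.3 km = +31.68°C, so T = 38.54°C.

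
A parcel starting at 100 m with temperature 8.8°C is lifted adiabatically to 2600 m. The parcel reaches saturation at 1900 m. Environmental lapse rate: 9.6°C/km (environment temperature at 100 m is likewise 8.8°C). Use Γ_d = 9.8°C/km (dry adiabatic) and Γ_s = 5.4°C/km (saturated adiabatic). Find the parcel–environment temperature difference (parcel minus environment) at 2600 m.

Parcel:
  100 → 1900 m (dry, 9.8°C/km): ΔT = -9.8 × 1.8 = -17.64°C → T = -8.84°C
  1900 → 2600 m (saturated, 5.4°C/km): ΔT = -5.4 × 0.7 = -3.78°C → T = -12.62°C
Environment:
  100 → 2600 m (environment, 9.6°C/km): ΔT = -9.6 × 2.5 = -24°C → T = -15.2°C
T_parcel − T_env = -12.62 − (-15.2) = +2.58°C

+2.58°C (parcel warmer than environment)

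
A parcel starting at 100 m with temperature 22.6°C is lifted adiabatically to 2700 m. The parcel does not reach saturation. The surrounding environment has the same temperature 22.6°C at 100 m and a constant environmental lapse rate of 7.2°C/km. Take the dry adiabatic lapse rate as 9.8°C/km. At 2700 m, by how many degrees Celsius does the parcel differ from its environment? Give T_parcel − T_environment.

Parcel:
  100 → 2700 m (dry, 9.8°C/km): ΔT = -9.8 × 2.6 = -25.48°C → T = -2.88°C
Environment:
  100 → 2700 m (environment, 7.2°C/km): ΔT = -7.2 × 2.6 = -18.72°C → T = 3.88°C
T_parcel − T_env = -2.88 − 3.88 = -6.76°C

-6.76°C (parcel cooler than environment)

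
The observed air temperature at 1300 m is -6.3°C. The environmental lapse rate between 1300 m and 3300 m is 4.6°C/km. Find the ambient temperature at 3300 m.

1300 → 3300 m (environmental, 4.6°C/km): ΔT = -4.6 × 2 = -9.2°C → T = -15.5°C

-15.5°C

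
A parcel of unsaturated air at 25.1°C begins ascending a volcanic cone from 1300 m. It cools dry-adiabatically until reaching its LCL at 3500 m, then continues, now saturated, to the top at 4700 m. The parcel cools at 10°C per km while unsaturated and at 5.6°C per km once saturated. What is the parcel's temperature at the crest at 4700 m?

-3.62°C

1300 → 3500 m (dry, 10°C/km): ΔT = -10 × 2.2 = -22°C → T = 3.1°C
3500 → 4700 m (saturated, 5.6°C/km): ΔT = -5.6 × 1.2 = -6.72°C → T = -3.62°C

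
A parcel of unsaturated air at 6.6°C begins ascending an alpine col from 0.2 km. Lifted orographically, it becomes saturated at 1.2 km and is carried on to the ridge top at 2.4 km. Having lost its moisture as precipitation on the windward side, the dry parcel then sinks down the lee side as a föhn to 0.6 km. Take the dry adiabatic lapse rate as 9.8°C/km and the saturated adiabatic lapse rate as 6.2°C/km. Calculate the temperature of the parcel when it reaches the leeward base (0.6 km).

7°C

200 → 1200 m (dry, 9.8°C/km): ΔT = -9.8 × 1 = -9.8°C → T = -3.2°C
1200 → 2400 m (saturated, 6.2°C/km): ΔT = -6.2 × 1.2 = -7.44°C → T = -10.64°C
2400 → 600 m (dry descent, 9.8°C/km): ΔT = +9.8 × 1.8 = +17.64°C → T = 7°C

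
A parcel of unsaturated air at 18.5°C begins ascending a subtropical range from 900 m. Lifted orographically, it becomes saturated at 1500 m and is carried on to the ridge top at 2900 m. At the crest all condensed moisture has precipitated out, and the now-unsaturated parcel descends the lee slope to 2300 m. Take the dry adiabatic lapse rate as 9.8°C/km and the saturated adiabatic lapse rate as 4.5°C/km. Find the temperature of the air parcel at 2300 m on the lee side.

12.2°C

900 → 1500 m (dry, 9.8°C/km): ΔT = -9.8 × 0.6 = -5.88°C → T = 12.62°C
1500 → 2900 m (saturated, 4.5°C/km): ΔT = -4.5 × 1.4 = -6.3°C → T = 6.32°C
2900 → 2300 m (dry descent, 9.8°C/km): ΔT = +9.8 × 0.6 = +5.88°C → T = 12.2°C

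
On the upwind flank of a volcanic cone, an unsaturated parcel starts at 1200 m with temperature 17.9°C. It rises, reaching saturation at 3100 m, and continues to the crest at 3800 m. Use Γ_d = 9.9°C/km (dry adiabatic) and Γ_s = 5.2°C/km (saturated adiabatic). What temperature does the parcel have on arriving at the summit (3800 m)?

-4.55°C

1200 → 3100 m (dry, 9.9°C/km): ΔT = -9.9 × 1.9 = -18.81°C → T = -0.91°C
3100 → 3800 m (saturated, 5.2°C/km): ΔT = -5.2 × 0.7 = -3.64°C → T = -4.55°C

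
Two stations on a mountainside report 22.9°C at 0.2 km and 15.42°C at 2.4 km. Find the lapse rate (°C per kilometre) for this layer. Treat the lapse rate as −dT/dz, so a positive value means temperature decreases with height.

3.4°C/km

Γ = −ΔT/Δz = (22.9 − 15.42) / (2400 − 200) m
  = 7.48°C / 2.2 km = 3.4°C/km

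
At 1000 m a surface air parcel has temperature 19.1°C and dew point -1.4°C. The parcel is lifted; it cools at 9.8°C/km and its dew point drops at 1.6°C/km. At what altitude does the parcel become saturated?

3500 m

T and T_d converge at 9.8 − 1.6 = 8.2°C per km
Height above start = (19.1 − (-1.4)) / 8.2 = 2.5 km
LCL altitude = 1000 m + 2500 m = 3500 m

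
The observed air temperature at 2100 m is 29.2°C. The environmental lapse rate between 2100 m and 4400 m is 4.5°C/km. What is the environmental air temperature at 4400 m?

18.85°C

2100–4400 m, environmental: Δz = 2.3 km ⇒ ΔT = -10.35°C; T = 18.85°C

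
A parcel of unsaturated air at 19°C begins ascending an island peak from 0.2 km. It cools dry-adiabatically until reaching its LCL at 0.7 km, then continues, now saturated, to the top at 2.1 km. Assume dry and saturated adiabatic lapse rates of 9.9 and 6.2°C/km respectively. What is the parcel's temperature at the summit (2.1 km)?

5.37°C

200–700 m, dry: Δz = 0.5 km ⇒ ΔT = -4.95°C; T = 14.05°C
700–2100 m, saturated: Δz = 1.4 km ⇒ ΔT = -8.68°C; T = 5.37°C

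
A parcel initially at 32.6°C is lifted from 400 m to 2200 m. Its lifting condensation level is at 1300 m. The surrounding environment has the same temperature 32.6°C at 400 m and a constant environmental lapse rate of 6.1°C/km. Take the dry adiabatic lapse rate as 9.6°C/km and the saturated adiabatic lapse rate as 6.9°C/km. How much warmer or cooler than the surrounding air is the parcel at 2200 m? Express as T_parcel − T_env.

-3.87°C (parcel cooler than environment)

Parcel:
  From 400 m to 1300 m (dry): cools by 9.6 × 0.9 = 8.64°C, giving 23.96°C.
  From 1300 m to 2200 m (saturated): cools by 6.9 × 0.9 = 6.21°C, giving 17.75°C.
Environment:
  From 400 m to 2200 m (environment): cools by 6.1 × 1.8 = 10.98°C, giving 21.62°C.
T_parcel − T_env = 17.75 − 21.62 = -3.87°C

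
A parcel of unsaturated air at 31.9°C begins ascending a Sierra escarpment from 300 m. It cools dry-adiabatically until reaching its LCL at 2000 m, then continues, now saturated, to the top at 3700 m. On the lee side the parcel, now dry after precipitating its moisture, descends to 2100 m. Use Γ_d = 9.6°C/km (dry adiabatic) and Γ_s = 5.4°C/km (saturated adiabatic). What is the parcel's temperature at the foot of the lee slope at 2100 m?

300 → 2000 m (dry, 9.6°C/km): ΔT = -9.6 × 1.7 = -16.32°C → T = 15.58°C
2000 → 3700 m (saturated, 5.4°C/km): ΔT = -5.4 × 1.7 = -9.18°C → T = 6.4°C
3700 → 2100 m (dry descent, 9.6°C/km): ΔT = +9.6 × 1.6 = +15.36°C → T = 21.76°C

21.76°C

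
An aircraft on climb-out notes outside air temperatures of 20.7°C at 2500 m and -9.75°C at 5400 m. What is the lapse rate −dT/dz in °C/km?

Γ = −ΔT/Δz = (20.7 − (-9.75)) / (5400 − 2500) m
  = 30.45°C / 2.9 km = 10.5°C/km

10.5°C/km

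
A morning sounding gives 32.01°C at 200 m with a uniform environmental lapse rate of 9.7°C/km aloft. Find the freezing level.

3500 m

Height above start = (32.01 − 0) / 9.7 = 3.3 km
Altitude = 200 m + 3300 m = 3500 m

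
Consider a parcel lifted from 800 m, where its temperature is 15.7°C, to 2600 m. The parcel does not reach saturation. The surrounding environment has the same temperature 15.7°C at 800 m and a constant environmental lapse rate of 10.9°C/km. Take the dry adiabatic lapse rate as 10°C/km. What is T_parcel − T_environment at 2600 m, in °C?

Parcel:
  From 800 m to 2600 m (dry): cools by 10 × 1.8 = 18°C, giving -2.3°C.
Environment:
  From 800 m to 2600 m (environment): cools by 10.9 × 1.8 = 19.62°C, giving -3.92°C.
T_parcel − T_env = -2.3 − (-3.92) = +1.62°C

+1.62°C (parcel warmer than environment)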